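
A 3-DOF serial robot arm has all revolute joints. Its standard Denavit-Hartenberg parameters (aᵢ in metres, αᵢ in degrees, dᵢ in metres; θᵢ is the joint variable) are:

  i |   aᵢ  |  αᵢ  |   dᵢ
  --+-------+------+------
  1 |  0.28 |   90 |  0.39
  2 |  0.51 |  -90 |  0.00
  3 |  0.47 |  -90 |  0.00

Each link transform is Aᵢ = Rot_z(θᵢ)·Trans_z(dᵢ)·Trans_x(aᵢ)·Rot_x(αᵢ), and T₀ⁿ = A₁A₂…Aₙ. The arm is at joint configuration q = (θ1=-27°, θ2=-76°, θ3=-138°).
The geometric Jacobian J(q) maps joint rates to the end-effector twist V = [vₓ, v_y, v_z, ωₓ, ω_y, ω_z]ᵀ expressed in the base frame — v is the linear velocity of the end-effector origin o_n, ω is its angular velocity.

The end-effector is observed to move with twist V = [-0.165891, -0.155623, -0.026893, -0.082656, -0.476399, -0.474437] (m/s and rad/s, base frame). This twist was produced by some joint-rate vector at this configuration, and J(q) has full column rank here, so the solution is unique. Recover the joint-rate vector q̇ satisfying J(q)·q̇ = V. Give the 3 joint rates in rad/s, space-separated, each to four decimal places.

o_n = [0.1413, -0.4250, 0.2341]
J₁: ẑ×o_n = [0.4250, 0.1413, -0.0000], ω = ẑ
J2: z=[-0.4540, -0.8910, 0.0000] o=[0.2495, -0.1271, 0.3900] → [0.1390, -0.0708, 0.0389, -0.4540, -0.8910, 0.0000]
J3: z=[0.8645, -0.4405, 0.2419] o=[0.3594, -0.1831, -0.1049] → [-0.0908, -0.3457, -0.3051, 0.8645, -0.4405, 0.2419]
q̇ = J⁺·V = [-0.5100, 0.4620, 0.1470]

-0.5100 0.4620 0.1470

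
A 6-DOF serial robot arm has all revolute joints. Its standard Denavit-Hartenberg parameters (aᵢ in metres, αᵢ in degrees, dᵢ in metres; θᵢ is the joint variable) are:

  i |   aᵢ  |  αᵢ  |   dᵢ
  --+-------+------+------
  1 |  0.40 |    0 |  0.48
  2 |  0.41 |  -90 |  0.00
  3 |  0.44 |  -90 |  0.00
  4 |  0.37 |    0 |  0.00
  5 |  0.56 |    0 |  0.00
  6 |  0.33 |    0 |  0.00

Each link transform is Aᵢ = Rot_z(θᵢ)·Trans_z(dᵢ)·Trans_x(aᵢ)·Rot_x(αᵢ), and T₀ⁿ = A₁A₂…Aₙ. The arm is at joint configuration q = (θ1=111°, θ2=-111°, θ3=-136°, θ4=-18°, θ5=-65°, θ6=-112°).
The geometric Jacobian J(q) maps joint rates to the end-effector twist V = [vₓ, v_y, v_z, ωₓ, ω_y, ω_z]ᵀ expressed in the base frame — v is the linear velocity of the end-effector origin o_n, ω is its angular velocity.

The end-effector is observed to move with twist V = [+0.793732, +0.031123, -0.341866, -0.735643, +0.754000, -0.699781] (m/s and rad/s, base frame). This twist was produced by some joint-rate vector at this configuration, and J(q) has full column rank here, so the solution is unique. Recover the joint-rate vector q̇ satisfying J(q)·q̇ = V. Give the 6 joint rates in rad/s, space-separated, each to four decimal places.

0.2990 -0.2370 0.7540 -0.8490 -0.7850 0.5750

o_n = [-0.1228, 0.9582, 0.8561]
J₁: ẑ×o_n = [-0.9582, -0.1228, 0.0000], ω = ẑ
J2: z=[0.0000, 0.0000, 1.0000] o=[-0.1433, 0.3734, 0.4800] → [-0.5848, 0.0206, 0.0000, 0.0000, 0.0000, 1.0000]
J3: z=[-0.0000, 1.0000, 0.0000] o=[0.2667, 0.3734, 0.4800] → [0.3761, -0.0000, 0.3894, -0.0000, 1.0000, 0.0000]
J4: z=[0.6947, 0.0000, 0.7193] o=[-0.0499, 0.3734, 0.7856] → [-0.4206, -0.1014, 0.4062, 0.6947, 0.0000, 0.7193]
J5: z=[0.6947, 0.0000, 0.7193] o=[-0.3030, 0.4878, 1.0301] → [-0.3384, 0.2505, 0.3268, 0.6947, 0.0000, 0.7193]
J6: z=[0.6947, 0.0000, 0.7193] o=[-0.3521, 1.0436, 1.0775] → [0.0614, 0.3188, -0.0593, 0.6947, 0.0000, 0.7193]
q̇ = J⁺·V = [0.2990, -0.2370, 0.7540, -0.8490, -0.7850, 0.5750]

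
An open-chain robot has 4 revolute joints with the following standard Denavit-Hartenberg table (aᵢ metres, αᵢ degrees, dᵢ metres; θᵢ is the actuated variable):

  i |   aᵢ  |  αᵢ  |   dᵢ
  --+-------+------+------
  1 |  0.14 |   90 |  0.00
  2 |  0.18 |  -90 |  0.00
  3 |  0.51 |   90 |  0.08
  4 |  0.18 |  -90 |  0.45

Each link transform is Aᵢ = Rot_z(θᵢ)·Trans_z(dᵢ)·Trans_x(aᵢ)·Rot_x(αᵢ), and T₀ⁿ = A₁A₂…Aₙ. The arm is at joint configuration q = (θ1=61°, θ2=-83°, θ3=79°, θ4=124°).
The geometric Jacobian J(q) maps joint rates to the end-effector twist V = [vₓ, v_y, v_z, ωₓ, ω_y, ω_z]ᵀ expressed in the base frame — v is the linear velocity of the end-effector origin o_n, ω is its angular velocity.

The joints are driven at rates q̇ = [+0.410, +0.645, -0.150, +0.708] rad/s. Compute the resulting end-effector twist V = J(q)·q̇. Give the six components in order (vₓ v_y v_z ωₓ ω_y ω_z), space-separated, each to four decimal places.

o_n = [-0.0568, 0.5492, -0.6667]
J₁: ẑ×o_n = [-0.5492, -0.0568, 0.0000], ω = ẑ
J2: z=[0.8746, -0.4848, 0.0000] o=[0.0679, 0.1224, 0.0000] → [0.3232, 0.5831, 0.3128, 0.8746, -0.4848, 0.0000]
J3: z=[0.4812, 0.8681, 0.1219] o=[0.0785, 0.1416, -0.1787] → [-0.4733, 0.2183, 0.3136, 0.4812, 0.8681, 0.1219]
J4: z=[0.2249, 0.0121, -0.9743] o=[-0.3151, 0.4642, -0.2655] → [0.0780, -0.1614, 0.0160, 0.2249, 0.0121, -0.9743]
V = J·q̇ = [0.1095, 0.2058, 0.1660, 0.6512, -0.4343, -0.2981]

0.1095 0.2058 0.1660 0.6512 -0.4343 -0.2981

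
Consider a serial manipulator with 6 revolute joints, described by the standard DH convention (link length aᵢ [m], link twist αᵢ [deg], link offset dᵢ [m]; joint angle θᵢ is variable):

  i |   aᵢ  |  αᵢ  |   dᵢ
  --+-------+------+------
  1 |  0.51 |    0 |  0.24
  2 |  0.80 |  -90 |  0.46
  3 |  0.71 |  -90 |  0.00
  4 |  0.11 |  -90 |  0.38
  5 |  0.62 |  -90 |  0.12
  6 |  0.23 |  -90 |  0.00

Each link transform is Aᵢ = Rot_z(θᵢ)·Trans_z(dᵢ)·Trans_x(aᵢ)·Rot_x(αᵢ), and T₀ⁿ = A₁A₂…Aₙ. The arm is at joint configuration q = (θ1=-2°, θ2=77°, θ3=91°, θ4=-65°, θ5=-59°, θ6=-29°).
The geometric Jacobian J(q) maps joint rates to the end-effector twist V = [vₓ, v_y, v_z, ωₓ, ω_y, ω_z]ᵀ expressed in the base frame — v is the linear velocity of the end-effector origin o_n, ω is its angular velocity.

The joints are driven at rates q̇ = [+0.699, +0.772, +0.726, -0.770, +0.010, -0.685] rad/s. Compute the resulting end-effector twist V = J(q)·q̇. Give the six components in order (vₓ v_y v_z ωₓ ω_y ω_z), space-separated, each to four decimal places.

-0.1344 -0.9617 0.9854 -0.0741 0.4560 1.7028

o_n = [0.0591, -0.2115, -0.4260]
J₁: ẑ×o_n = [0.2115, 0.0591, -0.0000], ω = ẑ
J2: z=[0.0000, 0.0000, 1.0000] o=[0.5097, -0.0178, 0.2400] → [0.1937, -0.4506, 0.0000, 0.0000, 0.0000, 1.0000]
J3: z=[-0.9659, 0.2588, 0.0000] o=[0.7167, 0.7549, 0.7000] → [-0.2914, -1.0876, 1.1037, -0.9659, 0.2588, 0.0000]
J4: z=[-0.2588, -0.9658, 0.0175] o=[0.7135, 0.7430, -0.0099] → [0.4185, -0.1191, -0.3851, -0.2588, -0.9658, 0.0175]
J5: z=[0.4041, -0.1247, -0.9062] o=[0.5187, 0.4010, -0.0497] → [-0.5081, 0.5685, -0.3048, 0.4041, -0.1247, -0.9062]
J6: z=[-0.6187, 0.6924, -0.3712] o=[0.1495, -0.0546, -0.2841] → [-0.1564, -0.0542, 0.1597, -0.6187, 0.6924, -0.3712]
V = J·q̇ = [-0.1344, -0.9617, 0.9854, -0.0741, 0.4560, 1.7028]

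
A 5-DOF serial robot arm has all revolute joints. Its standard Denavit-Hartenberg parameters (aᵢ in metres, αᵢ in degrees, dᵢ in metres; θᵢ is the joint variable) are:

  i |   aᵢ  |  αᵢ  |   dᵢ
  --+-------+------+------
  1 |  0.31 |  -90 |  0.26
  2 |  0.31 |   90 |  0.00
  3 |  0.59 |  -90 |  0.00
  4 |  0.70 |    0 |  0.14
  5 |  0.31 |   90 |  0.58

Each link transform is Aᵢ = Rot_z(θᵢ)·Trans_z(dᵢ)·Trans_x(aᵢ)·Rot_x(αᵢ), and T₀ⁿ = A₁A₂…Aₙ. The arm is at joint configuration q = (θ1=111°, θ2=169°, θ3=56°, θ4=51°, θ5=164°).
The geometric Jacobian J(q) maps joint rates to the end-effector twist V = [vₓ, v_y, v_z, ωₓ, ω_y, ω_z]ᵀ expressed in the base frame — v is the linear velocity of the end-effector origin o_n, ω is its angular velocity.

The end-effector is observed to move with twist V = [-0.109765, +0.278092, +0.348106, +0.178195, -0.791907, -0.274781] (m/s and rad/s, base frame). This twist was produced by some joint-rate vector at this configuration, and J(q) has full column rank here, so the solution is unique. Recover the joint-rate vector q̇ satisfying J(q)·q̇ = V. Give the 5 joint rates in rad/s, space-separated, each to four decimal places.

o_n = [-1.0112, -0.2859, 0.5913]
J₁: ẑ×o_n = [0.2859, -1.0112, 0.0000], ω = ẑ
J2: z=[-0.9336, -0.3584, 0.0000] o=[-0.1111, 0.2894, 0.2600] → [-0.1187, 0.3093, 0.2145, -0.9336, -0.3584, 0.0000]
J3: z=[-0.0684, 0.1781, -0.9816] o=[-0.0020, 0.0053, 0.2008] → [-0.2163, 1.0173, 0.1997, -0.0684, 0.1781, -0.9816]
J4: z=[-0.8137, 0.5594, 0.1582] o=[-0.3426, -0.4723, 0.1379] → [0.2241, 0.2632, 0.2222, -0.8137, 0.5594, 0.1582]
J5: z=[-0.8137, 0.5594, 0.1582] o=[-0.6736, -0.8476, 0.6470] → [-0.1200, -0.0987, -0.2682, -0.8137, 0.5594, 0.1582]
q̇ = J⁺·V = [0.5160, 0.7510, 0.6230, -0.4920, -0.6410]

0.5160 0.7510 0.6230 -0.4920 -0.6410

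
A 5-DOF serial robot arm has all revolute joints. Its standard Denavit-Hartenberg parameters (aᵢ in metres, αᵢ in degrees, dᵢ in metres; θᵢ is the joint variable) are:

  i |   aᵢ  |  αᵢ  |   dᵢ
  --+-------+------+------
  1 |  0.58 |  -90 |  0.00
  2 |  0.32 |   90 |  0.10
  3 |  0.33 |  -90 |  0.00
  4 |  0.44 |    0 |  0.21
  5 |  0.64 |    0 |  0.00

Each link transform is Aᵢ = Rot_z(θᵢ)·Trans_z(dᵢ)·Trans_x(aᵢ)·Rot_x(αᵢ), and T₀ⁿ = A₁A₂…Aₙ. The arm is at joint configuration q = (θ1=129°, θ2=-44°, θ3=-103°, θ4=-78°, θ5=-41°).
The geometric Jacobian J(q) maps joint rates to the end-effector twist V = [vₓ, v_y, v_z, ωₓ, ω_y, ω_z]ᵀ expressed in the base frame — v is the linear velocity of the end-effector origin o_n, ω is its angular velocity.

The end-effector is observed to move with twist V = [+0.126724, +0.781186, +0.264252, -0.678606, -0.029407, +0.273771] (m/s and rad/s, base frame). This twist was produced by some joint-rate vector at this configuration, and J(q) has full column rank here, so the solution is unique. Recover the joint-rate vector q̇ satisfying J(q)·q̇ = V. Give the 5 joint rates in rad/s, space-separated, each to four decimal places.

o_n = [-0.1151, 0.2305, 1.0593]
J₁: ẑ×o_n = [-0.2305, -0.1151, 0.0000], ω = ẑ
J2: z=[-0.7771, -0.6293, 0.0000] o=[-0.3650, 0.4507, 0.0000] → [-0.6666, 0.8232, 0.3284, -0.7771, -0.6293, 0.0000]
J3: z=[0.4372, -0.5399, 0.7193] o=[-0.5876, 0.5667, 0.2223] → [-0.2100, -0.0260, 0.1081, 0.4372, -0.5399, 0.7193]
J4: z=[-0.2663, 0.6863, 0.6769] o=[-0.3041, 0.7276, 0.1707] → [0.9462, 0.3645, 0.0027, -0.2663, 0.6863, 0.6769]
J5: z=[-0.2663, 0.6863, 0.6769] o=[-0.0933, 0.6839, 0.6082] → [0.6165, 0.1053, 0.1357, -0.2663, 0.6863, 0.6769]
q̇ = J⁺·V = [-0.2250, 0.6930, 0.0780, 0.4550, 0.1990]

-0.2250 0.6930 0.0780 0.4550 0.1990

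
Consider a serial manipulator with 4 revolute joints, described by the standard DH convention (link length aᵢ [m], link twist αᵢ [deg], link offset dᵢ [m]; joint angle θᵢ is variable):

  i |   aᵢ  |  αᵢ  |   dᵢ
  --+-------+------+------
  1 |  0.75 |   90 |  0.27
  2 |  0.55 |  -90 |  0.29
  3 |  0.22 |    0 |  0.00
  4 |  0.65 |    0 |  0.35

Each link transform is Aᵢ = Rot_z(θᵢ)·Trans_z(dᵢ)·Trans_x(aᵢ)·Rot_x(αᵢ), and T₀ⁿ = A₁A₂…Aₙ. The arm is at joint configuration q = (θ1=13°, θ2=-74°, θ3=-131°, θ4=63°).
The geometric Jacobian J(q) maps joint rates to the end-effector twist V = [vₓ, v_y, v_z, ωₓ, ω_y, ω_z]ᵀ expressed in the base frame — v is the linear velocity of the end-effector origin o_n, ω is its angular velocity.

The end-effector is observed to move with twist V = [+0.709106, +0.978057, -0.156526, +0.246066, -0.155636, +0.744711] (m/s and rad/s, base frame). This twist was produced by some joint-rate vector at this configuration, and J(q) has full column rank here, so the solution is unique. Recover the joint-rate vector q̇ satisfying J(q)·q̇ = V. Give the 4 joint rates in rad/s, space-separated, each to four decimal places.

o_n = [1.4711, -0.7469, -0.2575]
J₁: ẑ×o_n = [0.7469, 1.4711, -0.0000], ω = ẑ
J2: z=[0.2250, -0.9744, 0.0000] o=[0.7308, 0.1687, 0.2700] → [0.5140, 0.1187, 0.5154, 0.2250, -0.9744, 0.0000]
J3: z=[0.9366, 0.2162, 0.2756] o=[0.9437, -0.0798, -0.2587] → [0.1841, 0.1443, -0.7389, 0.9366, 0.2162, 0.2756]
J4: z=[0.9366, 0.2162, 0.2756] o=[0.9423, -0.2505, -0.1200] → [0.1071, 0.2746, -0.5793, 0.9366, 0.2162, 0.2756]
q̇ = J⁺·V = [0.6860, 0.2070, 0.8760, -0.6630]

0.6860 0.2070 0.8760 -0.6630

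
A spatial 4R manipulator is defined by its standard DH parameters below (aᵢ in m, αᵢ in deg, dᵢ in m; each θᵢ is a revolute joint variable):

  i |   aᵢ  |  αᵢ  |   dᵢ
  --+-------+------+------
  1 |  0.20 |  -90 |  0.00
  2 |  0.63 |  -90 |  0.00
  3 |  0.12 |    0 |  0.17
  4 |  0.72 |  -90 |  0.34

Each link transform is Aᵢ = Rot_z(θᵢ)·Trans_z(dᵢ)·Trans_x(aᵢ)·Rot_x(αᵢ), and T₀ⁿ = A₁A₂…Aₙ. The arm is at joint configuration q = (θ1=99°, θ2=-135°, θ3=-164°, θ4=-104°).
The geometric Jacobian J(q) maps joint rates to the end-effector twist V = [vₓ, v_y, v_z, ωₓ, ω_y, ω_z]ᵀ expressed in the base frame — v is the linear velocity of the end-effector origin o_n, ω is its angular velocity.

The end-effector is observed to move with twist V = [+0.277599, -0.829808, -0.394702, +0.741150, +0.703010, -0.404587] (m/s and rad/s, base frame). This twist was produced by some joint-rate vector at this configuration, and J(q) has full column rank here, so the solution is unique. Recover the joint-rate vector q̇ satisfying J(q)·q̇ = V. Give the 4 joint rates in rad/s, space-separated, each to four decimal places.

o_n = [0.6445, 0.3192, 0.7068]
J₁: ẑ×o_n = [-0.3192, 0.6445, 0.0000], ω = ẑ
J2: z=[-0.9877, -0.1564, 0.0000] o=[-0.0313, 0.1975, 0.0000] → [-0.1106, 0.6981, -0.0145, -0.9877, -0.1564, 0.0000]
J3: z=[-0.1106, 0.6984, 0.7071] o=[0.0384, -0.2425, 0.4455] → [-0.2147, 0.4575, -0.4854, -0.1106, 0.6984, 0.7071]
J4: z=[-0.1106, 0.6984, 0.7071] o=[-0.0258, -0.0483, 0.4841] → [-0.1044, 0.4986, -0.5088, -0.1106, 0.6984, 0.7071]
q̇ = J⁺·V = [-0.9830, -0.8420, 0.3980, 0.4200]

-0.9830 -0.8420 0.3980 0.4200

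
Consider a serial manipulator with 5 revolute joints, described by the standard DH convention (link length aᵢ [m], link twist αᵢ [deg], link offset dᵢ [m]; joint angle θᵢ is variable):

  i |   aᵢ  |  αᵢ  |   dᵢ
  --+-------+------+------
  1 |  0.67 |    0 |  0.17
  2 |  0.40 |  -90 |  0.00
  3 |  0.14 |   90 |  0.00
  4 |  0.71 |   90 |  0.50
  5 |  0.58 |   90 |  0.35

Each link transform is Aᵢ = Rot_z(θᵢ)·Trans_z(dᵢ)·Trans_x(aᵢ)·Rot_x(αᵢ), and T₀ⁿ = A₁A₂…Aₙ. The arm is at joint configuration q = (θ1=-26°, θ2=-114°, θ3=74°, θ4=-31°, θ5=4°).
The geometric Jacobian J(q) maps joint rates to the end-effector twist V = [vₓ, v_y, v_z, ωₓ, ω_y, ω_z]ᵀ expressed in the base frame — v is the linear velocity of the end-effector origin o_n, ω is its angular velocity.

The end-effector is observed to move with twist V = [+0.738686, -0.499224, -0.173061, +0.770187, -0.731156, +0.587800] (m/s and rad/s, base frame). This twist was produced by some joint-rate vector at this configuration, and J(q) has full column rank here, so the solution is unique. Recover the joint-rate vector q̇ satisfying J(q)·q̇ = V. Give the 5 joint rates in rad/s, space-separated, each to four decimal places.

o_n = [-0.9464, -0.3351, -0.7041]
J₁: ẑ×o_n = [0.3351, -0.9464, 0.0000], ω = ẑ
J2: z=[0.0000, 0.0000, 1.0000] o=[0.6022, -0.2937, 0.1700] → [0.0414, -1.5486, 0.0000, 0.0000, 0.0000, 1.0000]
J3: z=[0.6428, -0.7660, 0.0000] o=[0.2958, -0.5508, 0.1700] → [0.6696, 0.5618, -0.8129, 0.6428, -0.7660, 0.0000]
J4: z=[-0.7364, -0.6179, 0.2756] o=[0.2662, -0.5756, 0.0354] → [0.3906, -0.8788, -0.9263, -0.7364, -0.6179, 0.2756]
J5: z=[-0.4422, 0.7479, 0.4951] o=[-0.4655, -0.7123, -0.4118] → [-0.4053, -0.3673, 0.1928, -0.4422, 0.7479, 0.4951]
q̇ = J⁺·V = [0.8050, 0.2930, 0.2940, -0.2560, -0.8880]

0.8050 0.2930 0.2940 -0.2560 -0.8880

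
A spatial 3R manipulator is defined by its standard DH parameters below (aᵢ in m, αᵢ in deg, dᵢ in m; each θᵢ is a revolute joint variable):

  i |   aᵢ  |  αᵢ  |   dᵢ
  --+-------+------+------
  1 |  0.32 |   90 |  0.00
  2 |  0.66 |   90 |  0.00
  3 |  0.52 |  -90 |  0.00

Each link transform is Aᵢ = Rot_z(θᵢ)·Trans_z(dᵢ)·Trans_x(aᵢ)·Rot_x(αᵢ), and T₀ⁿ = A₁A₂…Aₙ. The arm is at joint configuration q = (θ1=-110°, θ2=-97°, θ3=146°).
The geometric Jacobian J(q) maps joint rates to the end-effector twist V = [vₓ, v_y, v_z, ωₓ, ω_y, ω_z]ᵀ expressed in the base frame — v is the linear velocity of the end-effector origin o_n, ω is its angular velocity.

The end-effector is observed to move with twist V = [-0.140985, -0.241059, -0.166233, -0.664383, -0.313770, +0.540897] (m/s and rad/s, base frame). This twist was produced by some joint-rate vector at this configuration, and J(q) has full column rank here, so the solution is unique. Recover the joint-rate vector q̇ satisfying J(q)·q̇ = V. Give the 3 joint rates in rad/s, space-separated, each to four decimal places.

0.6050 0.5170 -0.5260

o_n = [-0.3731, -0.1750, -0.2272]
J₁: ẑ×o_n = [0.1750, -0.3731, 0.0000], ω = ẑ
J2: z=[-0.9397, 0.3420, 0.0000] o=[-0.1094, -0.3007, 0.0000] → [-0.0777, -0.2135, -0.0279, -0.9397, 0.3420, 0.0000]
J3: z=[0.3395, 0.9327, 0.1219] o=[-0.0819, -0.2251, -0.6551] → [0.3930, -0.1807, 0.2886, 0.3395, 0.9327, 0.1219]
q̇ = J⁺·V = [0.6050, 0.5170, -0.5260]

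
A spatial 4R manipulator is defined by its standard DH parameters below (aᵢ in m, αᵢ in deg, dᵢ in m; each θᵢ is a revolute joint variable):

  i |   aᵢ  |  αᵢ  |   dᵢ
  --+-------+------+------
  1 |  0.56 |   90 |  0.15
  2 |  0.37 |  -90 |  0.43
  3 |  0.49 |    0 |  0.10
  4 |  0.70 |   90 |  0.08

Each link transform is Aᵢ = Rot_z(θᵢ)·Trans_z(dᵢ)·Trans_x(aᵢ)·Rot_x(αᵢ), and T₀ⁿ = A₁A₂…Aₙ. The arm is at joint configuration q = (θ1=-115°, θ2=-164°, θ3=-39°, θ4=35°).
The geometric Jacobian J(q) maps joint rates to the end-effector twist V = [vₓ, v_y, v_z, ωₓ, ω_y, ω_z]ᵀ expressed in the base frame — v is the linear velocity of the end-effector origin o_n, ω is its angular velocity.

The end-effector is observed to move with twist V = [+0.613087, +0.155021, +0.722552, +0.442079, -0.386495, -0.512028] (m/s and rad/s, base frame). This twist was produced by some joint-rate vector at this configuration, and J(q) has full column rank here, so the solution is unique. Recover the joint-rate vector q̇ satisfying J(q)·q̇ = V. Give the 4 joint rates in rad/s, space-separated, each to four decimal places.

0.0580 -0.5640 0.3190 0.2740

o_n = [-0.3824, 1.0426, -0.4225]
J₁: ẑ×o_n = [-1.0426, -0.3824, 0.0000], ω = ẑ
J2: z=[-0.9063, 0.4226, 0.0000] o=[-0.2367, -0.5075, 0.1500] → [-0.2419, -0.5188, -1.3433, -0.9063, 0.4226, 0.0000]
J3: z=[-0.1165, -0.2498, -0.9613] o=[-0.4761, -0.0035, 0.0480] → [1.1231, -0.1449, -0.0985, -0.1165, -0.2498, -0.9613]
J4: z=[-0.1165, -0.2498, -0.9613] o=[-0.6125, 0.4336, -0.1531] → [0.6527, -0.2526, -0.0135, -0.1165, -0.2498, -0.9613]
q̇ = J⁺·V = [0.0580, -0.5640, 0.3190, 0.2740]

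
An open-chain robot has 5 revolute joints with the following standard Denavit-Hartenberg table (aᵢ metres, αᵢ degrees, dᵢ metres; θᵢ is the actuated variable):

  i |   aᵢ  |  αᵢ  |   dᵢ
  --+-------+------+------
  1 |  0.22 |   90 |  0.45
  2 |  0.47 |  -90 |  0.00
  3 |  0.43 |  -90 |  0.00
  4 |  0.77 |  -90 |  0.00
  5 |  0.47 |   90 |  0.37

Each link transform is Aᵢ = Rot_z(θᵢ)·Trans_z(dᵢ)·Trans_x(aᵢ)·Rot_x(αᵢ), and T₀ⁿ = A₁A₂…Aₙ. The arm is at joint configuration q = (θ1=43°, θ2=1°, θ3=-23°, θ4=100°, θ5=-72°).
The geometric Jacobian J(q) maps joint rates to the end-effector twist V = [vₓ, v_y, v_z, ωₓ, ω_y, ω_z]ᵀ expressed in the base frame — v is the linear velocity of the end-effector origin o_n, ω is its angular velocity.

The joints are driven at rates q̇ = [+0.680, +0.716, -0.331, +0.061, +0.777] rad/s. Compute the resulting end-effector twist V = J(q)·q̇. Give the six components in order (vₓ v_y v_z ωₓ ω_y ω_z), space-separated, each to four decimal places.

-0.0911 0.5299 0.1004 -0.2490 -0.7256 0.4721

o_n = [0.2747, 0.8686, -0.3772]
J₁: ẑ×o_n = [-0.8686, 0.2747, 0.0000], ω = ẑ
J2: z=[0.6820, -0.7314, 0.0000] o=[0.1609, 0.1500, 0.4500] → [0.6050, 0.5642, 0.5733, 0.6820, -0.7314, 0.0000]
J3: z=[-0.0128, -0.0119, 0.9998] o=[0.5046, 0.4705, 0.4582] → [-0.3881, -0.2405, -0.0078, -0.0128, -0.0119, 0.9998]
J4: z=[-0.3421, 0.9397, 0.0068] o=[0.9086, 0.6176, 0.4651] → [-0.7932, -0.2924, 0.5098, -0.3421, 0.9397, 0.0068]
J5: z=[-0.9275, -0.3388, 0.1578] o=[0.7927, 0.5809, -0.2952] → [-0.0176, -0.1578, -0.4424, -0.9275, -0.3388, 0.1578]
V = J·q̇ = [-0.0911, 0.5299, 0.1004, -0.2490, -0.7256, 0.4721]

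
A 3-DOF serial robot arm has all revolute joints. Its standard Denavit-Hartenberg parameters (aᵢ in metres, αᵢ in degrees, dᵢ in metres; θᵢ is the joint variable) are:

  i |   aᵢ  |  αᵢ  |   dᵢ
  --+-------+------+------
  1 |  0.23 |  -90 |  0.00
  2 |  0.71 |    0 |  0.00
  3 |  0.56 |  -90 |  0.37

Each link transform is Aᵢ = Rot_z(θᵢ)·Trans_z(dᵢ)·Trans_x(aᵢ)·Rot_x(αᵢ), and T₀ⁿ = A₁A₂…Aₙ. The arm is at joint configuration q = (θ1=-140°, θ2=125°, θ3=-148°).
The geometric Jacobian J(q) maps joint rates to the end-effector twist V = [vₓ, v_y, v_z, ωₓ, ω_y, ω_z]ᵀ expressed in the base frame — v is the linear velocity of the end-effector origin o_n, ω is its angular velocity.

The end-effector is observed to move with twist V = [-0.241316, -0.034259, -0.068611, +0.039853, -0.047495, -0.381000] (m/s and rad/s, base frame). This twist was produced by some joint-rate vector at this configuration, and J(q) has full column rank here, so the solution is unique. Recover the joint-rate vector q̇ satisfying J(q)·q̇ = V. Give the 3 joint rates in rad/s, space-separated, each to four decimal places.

o_n = [-0.0213, -0.5009, -0.3628]
J₁: ẑ×o_n = [0.5009, -0.0213, 0.0000], ω = ẑ
J2: z=[0.6428, -0.7660, 0.0000] o=[-0.1762, -0.1478, 0.0000] → [0.2779, 0.2332, -0.1082, 0.6428, -0.7660, 0.0000]
J3: z=[0.6428, -0.7660, 0.0000] o=[0.1358, 0.1139, -0.5816] → [-0.1676, -0.1406, -0.5155, 0.6428, -0.7660, 0.0000]
q̇ = J⁺·V = [-0.3810, -0.0900, 0.1520]

-0.3810 -0.0900 0.1520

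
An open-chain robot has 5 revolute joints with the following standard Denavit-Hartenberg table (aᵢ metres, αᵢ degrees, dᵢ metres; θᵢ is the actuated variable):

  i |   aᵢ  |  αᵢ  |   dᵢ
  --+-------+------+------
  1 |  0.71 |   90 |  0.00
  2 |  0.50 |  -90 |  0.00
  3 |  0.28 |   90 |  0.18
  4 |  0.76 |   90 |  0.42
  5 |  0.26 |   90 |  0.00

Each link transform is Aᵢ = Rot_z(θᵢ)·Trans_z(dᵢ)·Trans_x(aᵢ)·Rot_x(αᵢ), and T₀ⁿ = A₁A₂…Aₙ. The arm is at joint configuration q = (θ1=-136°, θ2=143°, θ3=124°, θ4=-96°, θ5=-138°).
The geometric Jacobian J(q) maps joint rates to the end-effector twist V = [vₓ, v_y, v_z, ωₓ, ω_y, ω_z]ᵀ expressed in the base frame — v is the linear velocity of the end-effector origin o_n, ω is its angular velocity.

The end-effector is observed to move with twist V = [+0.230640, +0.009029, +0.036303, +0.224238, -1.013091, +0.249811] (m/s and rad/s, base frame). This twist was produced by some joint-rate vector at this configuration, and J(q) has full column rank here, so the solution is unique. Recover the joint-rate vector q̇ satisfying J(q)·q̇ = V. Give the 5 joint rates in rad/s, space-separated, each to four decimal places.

o_n = [-0.1206, -0.5622, 0.6558]
J₁: ẑ×o_n = [0.5622, -0.1206, 0.0000], ω = ẑ
J2: z=[-0.6947, 0.7193, 0.0000] o=[-0.5107, -0.4932, 0.0000] → [0.4717, 0.4555, -0.2327, -0.6947, 0.7193, 0.0000]
J3: z=[0.4329, 0.4181, -0.7986] o=[-0.2235, -0.2158, 0.3009] → [-0.1282, -0.2358, -0.1929, 0.4329, 0.4181, -0.7986]
J4: z=[0.8647, 0.0577, 0.4989] o=[-0.0743, -0.3944, 0.0629] → [0.1179, -0.5358, -0.1424, 0.8647, 0.0577, 0.4989]
J5: z=[-0.2080, 0.9453, 0.2512] o=[-0.0585, -0.6141, 0.9028] → [-0.2466, -0.0670, 0.0479, -0.2080, 0.9453, 0.2512]
q̇ = J⁺·V = [-0.0420, -0.0770, -0.4740, 0.2380, -0.8180]

-0.0420 -0.0770 -0.4740 0.2380 -0.8180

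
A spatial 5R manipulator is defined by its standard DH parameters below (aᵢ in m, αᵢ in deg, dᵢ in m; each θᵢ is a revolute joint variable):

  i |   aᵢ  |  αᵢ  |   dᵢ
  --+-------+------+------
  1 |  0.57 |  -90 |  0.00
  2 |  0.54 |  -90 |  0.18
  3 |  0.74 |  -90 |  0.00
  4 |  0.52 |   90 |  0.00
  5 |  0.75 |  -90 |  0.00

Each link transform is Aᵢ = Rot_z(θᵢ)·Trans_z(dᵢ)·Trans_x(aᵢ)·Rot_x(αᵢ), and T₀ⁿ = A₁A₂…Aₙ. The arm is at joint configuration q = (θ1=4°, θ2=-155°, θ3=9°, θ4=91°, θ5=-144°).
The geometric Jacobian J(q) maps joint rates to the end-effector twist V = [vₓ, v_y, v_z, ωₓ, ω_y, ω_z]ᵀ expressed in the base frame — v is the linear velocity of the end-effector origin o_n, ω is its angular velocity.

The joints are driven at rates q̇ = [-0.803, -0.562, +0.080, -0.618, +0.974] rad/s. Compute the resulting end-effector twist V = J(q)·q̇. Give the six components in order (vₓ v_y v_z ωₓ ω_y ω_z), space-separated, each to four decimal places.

o_n = [-0.6424, 0.4557, 0.6455]
J₁: ẑ×o_n = [-0.4557, -0.6424, 0.0000], ω = ẑ
J2: z=[-0.0698, 0.9976, 0.0000] o=[0.5686, 0.0398, 0.0000] → [0.6439, 0.0450, 1.1790, -0.0698, 0.9976, 0.0000]
J3: z=[0.4216, 0.0295, 0.9063] o=[0.0678, 0.1852, 0.2282] → [-0.2329, -0.8196, 0.1350, 0.4216, 0.0295, 0.9063]
J4: z=[0.2103, -0.9754, -0.0661] o=[-0.5849, 0.0235, 0.5371] → [-0.0772, -0.0190, 0.0348, 0.2103, -0.9754, -0.0661]
J5: z=[-0.8893, -0.2190, 0.4015] o=[-0.7961, 0.0102, 0.0621] → [-0.3067, 0.5805, -0.3626, -0.8893, -0.2190, 0.4015]
V = J·q̇ = [-0.2656, 1.0021, -1.0265, -0.9232, -0.1688, -0.2985]

-0.2656 1.0021 -1.0265 -0.9232 -0.1688 -0.2985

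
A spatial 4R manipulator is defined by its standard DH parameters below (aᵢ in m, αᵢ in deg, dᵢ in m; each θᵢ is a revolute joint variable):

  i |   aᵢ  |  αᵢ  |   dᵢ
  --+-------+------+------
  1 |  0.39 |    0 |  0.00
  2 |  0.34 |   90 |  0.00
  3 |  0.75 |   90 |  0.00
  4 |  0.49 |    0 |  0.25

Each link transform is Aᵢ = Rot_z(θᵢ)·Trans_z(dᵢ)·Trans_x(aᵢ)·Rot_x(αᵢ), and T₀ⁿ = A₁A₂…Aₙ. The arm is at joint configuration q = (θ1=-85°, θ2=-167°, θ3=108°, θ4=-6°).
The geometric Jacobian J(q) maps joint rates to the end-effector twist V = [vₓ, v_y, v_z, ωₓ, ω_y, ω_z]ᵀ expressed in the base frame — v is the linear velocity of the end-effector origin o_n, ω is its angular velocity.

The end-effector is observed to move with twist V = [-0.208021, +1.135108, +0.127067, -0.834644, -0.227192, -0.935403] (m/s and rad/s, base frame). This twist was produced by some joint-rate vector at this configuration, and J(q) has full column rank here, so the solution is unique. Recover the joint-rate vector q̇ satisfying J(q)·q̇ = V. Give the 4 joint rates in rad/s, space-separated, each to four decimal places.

o_n = [-0.0751, -0.2185, 1.2540]
J₁: ẑ×o_n = [0.2185, -0.0751, 0.0000], ω = ẑ
J2: z=[0.0000, 0.0000, 1.0000] o=[0.0340, -0.3885, 0.0000] → [-0.1700, -0.1091, 0.0000, 0.0000, 0.0000, 1.0000]
J3: z=[0.9511, 0.3090, 0.0000] o=[-0.0711, -0.0652, 0.0000] → [0.3875, -1.1926, -0.1446, 0.9511, 0.3090, 0.0000]
J4: z=[-0.2939, 0.9045, 0.3090] o=[0.0005, -0.2856, 0.7133] → [0.4684, 0.1355, 0.0487, -0.2939, 0.9045, 0.3090]
q̇ = J⁺·V = [-0.1420, -0.8070, -0.8640, 0.0440]

-0.1420 -0.8070 -0.8640 0.0440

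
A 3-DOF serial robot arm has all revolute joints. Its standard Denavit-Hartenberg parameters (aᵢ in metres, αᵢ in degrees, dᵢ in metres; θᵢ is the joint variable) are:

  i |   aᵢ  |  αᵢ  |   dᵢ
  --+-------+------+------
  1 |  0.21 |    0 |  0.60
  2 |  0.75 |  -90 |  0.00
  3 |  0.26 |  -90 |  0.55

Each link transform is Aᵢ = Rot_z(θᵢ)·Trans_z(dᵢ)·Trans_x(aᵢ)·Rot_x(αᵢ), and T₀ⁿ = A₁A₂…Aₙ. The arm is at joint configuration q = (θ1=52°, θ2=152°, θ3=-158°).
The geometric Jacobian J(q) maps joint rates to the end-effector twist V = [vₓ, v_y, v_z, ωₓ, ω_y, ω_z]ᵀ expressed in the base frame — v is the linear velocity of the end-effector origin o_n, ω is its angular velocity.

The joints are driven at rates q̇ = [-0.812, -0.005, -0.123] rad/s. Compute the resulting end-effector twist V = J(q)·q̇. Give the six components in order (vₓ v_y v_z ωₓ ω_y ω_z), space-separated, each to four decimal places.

o_n = [-0.1119, -0.5440, 0.6974]
J₁: ẑ×o_n = [0.5440, -0.1119, 0.0000], ω = ẑ
J2: z=[0.0000, 0.0000, 1.0000] o=[0.1293, 0.1655, 0.6000] → [0.7095, -0.2412, 0.0000, 0.0000, 0.0000, 1.0000]
J3: z=[0.4067, -0.9135, 0.0000] o=[-0.5559, -0.1396, 0.6000] → [-0.0890, -0.0396, 0.2411, 0.4067, -0.9135, 0.0000]
V = J·q̇ = [-0.4343, 0.0970, -0.0297, -0.0500, 0.1124, -0.8170]

-0.4343 0.0970 -0.0297 -0.0500 0.1124 -0.8170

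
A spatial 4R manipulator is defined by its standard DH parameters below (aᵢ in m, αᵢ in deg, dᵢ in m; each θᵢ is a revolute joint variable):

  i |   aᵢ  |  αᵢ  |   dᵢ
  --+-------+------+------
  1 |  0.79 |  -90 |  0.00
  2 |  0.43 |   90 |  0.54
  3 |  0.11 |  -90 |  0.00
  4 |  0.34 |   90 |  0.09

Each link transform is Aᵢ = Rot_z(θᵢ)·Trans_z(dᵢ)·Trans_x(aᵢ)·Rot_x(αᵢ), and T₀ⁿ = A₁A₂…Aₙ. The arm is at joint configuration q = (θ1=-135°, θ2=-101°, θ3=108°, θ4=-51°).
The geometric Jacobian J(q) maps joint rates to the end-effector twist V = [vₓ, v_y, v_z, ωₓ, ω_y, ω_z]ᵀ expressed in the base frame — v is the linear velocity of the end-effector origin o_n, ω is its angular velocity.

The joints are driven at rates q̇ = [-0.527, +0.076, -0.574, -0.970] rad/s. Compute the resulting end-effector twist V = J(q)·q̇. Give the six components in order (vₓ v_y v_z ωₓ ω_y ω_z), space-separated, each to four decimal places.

o_n = [0.2378, -0.9223, 0.1894]
J₁: ẑ×o_n = [0.9223, 0.2378, -0.0000], ω = ẑ
J2: z=[0.7071, -0.7071, 0.0000] o=[-0.5586, -0.5586, 0.0000] → [-0.1339, -0.1339, 0.3060, 0.7071, -0.7071, 0.0000]
J3: z=[0.6941, 0.6941, -0.1908] o=[-0.1188, -0.8824, 0.4221] → [-0.1691, 0.0935, -0.2752, 0.6941, 0.6941, -0.1908]
J4: z=[-0.3468, 0.0902, -0.9336] o=[-0.0494, -0.9610, 0.3887] → [0.0182, -0.3372, -0.0393, -0.3468, 0.0902, -0.9336]
V = J·q̇ = [-0.4168, 0.1380, 0.2193, -0.0083, -0.5396, 0.4881]

-0.4168 0.1380 0.2193 -0.0083 -0.5396 0.4881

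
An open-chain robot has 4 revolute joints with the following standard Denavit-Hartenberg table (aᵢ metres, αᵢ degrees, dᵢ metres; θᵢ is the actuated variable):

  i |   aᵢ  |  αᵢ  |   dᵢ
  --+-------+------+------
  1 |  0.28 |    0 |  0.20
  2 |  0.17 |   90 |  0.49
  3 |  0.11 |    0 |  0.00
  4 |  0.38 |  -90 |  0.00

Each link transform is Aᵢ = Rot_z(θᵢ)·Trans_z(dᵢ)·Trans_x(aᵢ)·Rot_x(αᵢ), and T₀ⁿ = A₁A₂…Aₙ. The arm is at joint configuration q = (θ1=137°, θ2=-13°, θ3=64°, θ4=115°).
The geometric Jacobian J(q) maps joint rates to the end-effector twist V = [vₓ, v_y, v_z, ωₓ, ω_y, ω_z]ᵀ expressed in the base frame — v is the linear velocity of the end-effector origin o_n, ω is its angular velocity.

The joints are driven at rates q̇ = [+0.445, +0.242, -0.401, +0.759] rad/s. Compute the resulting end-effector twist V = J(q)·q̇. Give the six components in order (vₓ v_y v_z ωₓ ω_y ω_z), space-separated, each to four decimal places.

-0.0137 0.0019 -0.1554 0.2968 0.2002 0.6870

o_n = [-0.1143, 0.0569, 0.7955]
J₁: ẑ×o_n = [-0.0569, -0.1143, 0.0000], ω = ẑ
J2: z=[0.0000, 0.0000, 1.0000] o=[-0.2048, 0.1910, 0.2000] → [0.1341, 0.0904, -0.0000, 0.0000, 0.0000, 1.0000]
J3: z=[0.8290, 0.5592, 0.0000] o=[-0.2998, 0.3319, 0.6900] → [0.0590, -0.0875, -0.3317, 0.8290, 0.5592, 0.0000]
J4: z=[0.8290, 0.5592, 0.0000] o=[-0.3268, 0.3719, 0.7889] → [0.0037, -0.0055, -0.3799, 0.8290, 0.5592, 0.0000]
V = J·q̇ = [-0.0137, 0.0019, -0.1554, 0.2968, 0.2002, 0.6870]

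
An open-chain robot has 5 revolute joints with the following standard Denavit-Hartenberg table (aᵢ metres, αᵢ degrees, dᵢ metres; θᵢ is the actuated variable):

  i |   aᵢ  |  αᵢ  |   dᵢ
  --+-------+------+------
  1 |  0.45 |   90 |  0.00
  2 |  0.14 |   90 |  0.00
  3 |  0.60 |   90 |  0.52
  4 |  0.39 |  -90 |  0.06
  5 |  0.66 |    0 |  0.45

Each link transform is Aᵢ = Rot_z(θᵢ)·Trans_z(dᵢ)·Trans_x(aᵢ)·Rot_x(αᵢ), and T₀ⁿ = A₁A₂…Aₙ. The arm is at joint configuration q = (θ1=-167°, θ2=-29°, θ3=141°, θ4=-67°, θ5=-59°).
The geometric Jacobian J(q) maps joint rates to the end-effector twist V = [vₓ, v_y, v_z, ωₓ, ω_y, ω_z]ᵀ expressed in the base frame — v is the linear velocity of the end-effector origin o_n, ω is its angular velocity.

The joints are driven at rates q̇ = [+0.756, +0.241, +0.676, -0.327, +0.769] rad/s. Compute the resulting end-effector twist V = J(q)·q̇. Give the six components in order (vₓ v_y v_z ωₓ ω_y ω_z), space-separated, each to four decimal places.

o_n = [-0.3148, 1.2657, 0.2099]
J₁: ẑ×o_n = [-1.2657, -0.3148, 0.0000], ω = ẑ
J2: z=[-0.2250, 0.9744, 0.0000] o=[-0.4385, -0.1012, 0.0000] → [0.2045, 0.0472, -0.4280, -0.2250, 0.9744, 0.0000]
J3: z=[0.4724, 0.1091, -0.8746] o=[-0.5578, -0.1288, -0.0679] → [1.2499, -0.3437, 0.6322, 0.4724, 0.1091, -0.8746]
J4: z=[-0.7111, 0.6334, -0.3051] o=[0.0003, 0.3876, -0.2966] → [0.5887, 0.4563, -0.4248, -0.7111, 0.6334, -0.3051]
J5: z=[0.6639, 0.7478, 0.0051] o=[-0.1326, 0.5032, 0.0565] → [0.1108, -0.1028, 0.6425, 0.6639, 0.7478, 0.0051]
V = J·q̇ = [-0.1699, -0.6872, 0.9572, 1.0082, 0.6765, 0.2684]

-0.1699 -0.6872 0.9572 1.0082 0.6765 0.2684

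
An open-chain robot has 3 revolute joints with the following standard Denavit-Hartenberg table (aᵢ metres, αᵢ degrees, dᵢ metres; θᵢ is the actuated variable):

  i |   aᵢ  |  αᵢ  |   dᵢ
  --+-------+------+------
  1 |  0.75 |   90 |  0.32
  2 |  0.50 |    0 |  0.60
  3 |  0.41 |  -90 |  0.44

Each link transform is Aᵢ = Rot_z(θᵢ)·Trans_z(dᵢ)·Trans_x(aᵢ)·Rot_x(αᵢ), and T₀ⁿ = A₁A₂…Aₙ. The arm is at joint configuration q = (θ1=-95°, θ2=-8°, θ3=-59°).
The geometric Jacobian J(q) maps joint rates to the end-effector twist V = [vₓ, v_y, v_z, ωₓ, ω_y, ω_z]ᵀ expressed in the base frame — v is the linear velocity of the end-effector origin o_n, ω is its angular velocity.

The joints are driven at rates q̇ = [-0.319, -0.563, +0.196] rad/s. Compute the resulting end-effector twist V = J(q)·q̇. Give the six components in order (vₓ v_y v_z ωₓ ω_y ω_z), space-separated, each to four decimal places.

-0.4022 0.5466 -0.3376 0.3656 -0.0320 -0.3190

o_n = [-1.1585, -1.3093, -0.1270]
J₁: ẑ×o_n = [1.3093, -1.1585, 0.0000], ω = ẑ
J2: z=[-0.9962, 0.0872, 0.0000] o=[-0.0654, -0.7471, 0.3200] → [-0.0390, -0.4453, 0.6553, -0.9962, 0.0872, 0.0000]
J3: z=[-0.9962, 0.0872, 0.0000] o=[-0.7062, -1.1881, 0.2504] → [-0.0329, -0.3760, 0.1602, -0.9962, 0.0872, 0.0000]
V = J·q̇ = [-0.4022, 0.5466, -0.3376, 0.3656, -0.0320, -0.3190]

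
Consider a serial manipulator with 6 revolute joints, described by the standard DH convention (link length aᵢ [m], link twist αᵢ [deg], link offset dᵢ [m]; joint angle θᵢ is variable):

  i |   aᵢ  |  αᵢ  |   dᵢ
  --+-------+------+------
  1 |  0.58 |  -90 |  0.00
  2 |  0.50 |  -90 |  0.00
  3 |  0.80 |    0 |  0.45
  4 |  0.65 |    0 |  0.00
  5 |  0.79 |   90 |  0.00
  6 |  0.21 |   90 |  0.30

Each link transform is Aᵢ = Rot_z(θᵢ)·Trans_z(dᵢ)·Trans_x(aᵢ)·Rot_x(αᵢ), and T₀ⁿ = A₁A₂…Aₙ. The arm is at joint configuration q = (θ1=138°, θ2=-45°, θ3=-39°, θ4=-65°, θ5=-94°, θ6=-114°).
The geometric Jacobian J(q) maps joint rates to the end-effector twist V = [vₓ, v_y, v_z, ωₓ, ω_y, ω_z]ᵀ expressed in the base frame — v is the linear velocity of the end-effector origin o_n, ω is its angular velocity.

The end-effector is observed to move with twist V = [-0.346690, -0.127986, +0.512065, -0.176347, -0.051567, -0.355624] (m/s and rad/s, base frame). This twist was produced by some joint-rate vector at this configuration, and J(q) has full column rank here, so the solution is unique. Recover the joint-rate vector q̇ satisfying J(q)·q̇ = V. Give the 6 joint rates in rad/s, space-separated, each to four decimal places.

o_n = [-1.1924, 0.2244, 0.0912]
J₁: ẑ×o_n = [-0.2244, -1.1924, 0.0000], ω = ẑ
J2: z=[-0.6691, -0.7431, 0.0000] o=[-0.4310, 0.3881, 0.0000] → [-0.0677, 0.0610, -0.4562, -0.6691, -0.7431, 0.0000]
J3: z=[-0.5255, 0.4731, -0.7071] o=[-0.6938, 0.6247, 0.3536] → [-0.4072, 0.2147, 0.4463, -0.5255, 0.4731, -0.7071]
J4: z=[-0.5255, 0.4731, -0.7071] o=[-1.5938, 0.7576, 0.4750] → [-0.5586, -0.4856, 0.0903, -0.5255, 0.4731, -0.7071]
J5: z=[-0.5255, 0.4731, -0.7071] o=[-1.9332, 0.2145, 0.3638] → [-0.1220, -0.6671, -0.3557, -0.5255, 0.4731, -0.7071]
J6: z=[0.4740, 0.8530, 0.2185] o=[-1.3750, 0.0404, -0.1675] → [0.1804, -0.0827, -0.0686, 0.4740, 0.8530, 0.2185]
q̇ = J⁺·V = [0.1220, -0.6730, 0.2510, 0.1980, -0.0430, -0.8720]

0.1220 -0.6730 0.2510 0.1980 -0.0430 -0.8720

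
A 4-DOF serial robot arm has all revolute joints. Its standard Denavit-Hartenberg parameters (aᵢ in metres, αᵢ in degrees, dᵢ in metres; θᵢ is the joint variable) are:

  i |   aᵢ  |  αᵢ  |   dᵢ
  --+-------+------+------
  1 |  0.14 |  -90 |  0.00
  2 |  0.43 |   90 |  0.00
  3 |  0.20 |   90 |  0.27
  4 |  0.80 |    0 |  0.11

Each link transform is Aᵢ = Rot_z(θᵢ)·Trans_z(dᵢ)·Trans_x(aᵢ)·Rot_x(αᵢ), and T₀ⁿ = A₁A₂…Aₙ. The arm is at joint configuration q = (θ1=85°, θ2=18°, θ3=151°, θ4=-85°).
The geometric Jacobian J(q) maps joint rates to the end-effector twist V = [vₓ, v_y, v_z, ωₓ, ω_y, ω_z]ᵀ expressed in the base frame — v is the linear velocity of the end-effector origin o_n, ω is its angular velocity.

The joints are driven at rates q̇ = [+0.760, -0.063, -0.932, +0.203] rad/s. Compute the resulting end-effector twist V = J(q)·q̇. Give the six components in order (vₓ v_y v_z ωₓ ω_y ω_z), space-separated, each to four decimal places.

-0.4142 -0.0291 -0.0036 -0.1311 -0.1837 -0.1568

o_n = [-0.2076, 0.2314, -0.5776]
J₁: ẑ×o_n = [-0.2314, -0.2076, 0.0000], ω = ẑ
J2: z=[-0.9962, 0.0872, 0.0000] o=[0.0122, 0.1395, 0.0000] → [-0.0503, -0.5754, -0.0725, -0.9962, 0.0872, 0.0000]
J3: z=[0.0269, 0.3078, 0.9511] o=[0.0478, 0.5469, -0.1329] → [0.1631, -0.2310, 0.0701, 0.0269, 0.3078, 0.9511]
J4: z=[-0.8311, 0.5356, -0.1498] o=[-0.0560, 0.4727, 0.1780] → [-0.4408, -0.6053, 0.2817, -0.8311, 0.5356, -0.1498]
V = J·q̇ = [-0.4142, -0.0291, -0.0036, -0.1311, -0.1837, -0.1568]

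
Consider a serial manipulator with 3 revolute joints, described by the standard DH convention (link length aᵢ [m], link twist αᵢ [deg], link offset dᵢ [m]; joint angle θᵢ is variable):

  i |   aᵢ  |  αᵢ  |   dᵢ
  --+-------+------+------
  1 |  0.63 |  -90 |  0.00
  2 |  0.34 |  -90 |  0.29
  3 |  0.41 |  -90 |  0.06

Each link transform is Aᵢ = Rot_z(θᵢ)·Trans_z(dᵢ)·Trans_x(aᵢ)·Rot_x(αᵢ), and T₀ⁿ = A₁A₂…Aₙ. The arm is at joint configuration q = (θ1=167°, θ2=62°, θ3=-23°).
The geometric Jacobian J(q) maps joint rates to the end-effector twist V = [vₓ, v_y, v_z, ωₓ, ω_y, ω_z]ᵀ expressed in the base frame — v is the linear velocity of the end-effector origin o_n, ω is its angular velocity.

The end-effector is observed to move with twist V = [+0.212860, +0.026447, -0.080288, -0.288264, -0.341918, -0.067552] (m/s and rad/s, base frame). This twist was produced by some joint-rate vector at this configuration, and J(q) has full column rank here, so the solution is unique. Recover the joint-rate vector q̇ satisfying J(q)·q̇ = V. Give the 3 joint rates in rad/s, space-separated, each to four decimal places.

o_n = [-0.9917, -0.2331, -0.6616]
J₁: ẑ×o_n = [0.2331, -0.9917, 0.0000], ω = ẑ
J2: z=[-0.2250, -0.9744, 0.0000] o=[-0.6139, 0.1417, 0.0000] → [0.6446, -0.1488, -0.2838, -0.2250, -0.9744, 0.0000]
J3: z=[0.8603, -0.1986, -0.4695] o=[-0.8346, -0.1049, -0.3002] → [0.0116, 0.3847, -0.1414, 0.8603, -0.1986, -0.4695]
q̇ = J⁺·V = [-0.1760, 0.3980, -0.2310]

-0.1760 0.3980 -0.2310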